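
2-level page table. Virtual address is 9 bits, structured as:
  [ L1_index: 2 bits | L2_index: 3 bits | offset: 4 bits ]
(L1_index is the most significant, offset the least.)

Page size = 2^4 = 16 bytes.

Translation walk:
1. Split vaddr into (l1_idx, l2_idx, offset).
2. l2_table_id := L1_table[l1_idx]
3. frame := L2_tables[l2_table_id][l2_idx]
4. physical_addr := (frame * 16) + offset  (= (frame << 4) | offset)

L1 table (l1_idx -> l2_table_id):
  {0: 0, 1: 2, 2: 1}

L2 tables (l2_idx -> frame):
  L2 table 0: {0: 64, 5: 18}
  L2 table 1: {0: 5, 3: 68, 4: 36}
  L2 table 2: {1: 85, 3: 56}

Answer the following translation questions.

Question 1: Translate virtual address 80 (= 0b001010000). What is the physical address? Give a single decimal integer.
vaddr = 80 = 0b001010000
Split: l1_idx=0, l2_idx=5, offset=0
L1[0] = 0
L2[0][5] = 18
paddr = 18 * 16 + 0 = 288

Answer: 288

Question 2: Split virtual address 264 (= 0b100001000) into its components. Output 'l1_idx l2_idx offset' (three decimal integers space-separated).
Answer: 2 0 8

Derivation:
vaddr = 264 = 0b100001000
  top 2 bits -> l1_idx = 2
  next 3 bits -> l2_idx = 0
  bottom 4 bits -> offset = 8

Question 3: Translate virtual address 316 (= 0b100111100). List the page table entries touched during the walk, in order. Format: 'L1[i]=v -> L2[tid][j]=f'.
Answer: L1[2]=1 -> L2[1][3]=68

Derivation:
vaddr = 316 = 0b100111100
Split: l1_idx=2, l2_idx=3, offset=12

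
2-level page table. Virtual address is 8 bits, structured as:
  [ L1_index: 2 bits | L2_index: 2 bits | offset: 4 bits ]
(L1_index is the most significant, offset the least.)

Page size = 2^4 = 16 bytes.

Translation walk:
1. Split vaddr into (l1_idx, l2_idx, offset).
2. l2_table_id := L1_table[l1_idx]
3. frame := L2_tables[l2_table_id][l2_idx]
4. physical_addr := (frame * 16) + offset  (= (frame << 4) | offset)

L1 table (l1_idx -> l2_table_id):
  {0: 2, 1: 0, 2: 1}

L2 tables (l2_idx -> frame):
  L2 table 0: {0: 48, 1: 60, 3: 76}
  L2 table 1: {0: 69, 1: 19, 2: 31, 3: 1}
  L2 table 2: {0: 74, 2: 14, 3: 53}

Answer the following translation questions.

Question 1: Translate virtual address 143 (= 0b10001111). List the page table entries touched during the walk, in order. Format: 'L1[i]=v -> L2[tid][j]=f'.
vaddr = 143 = 0b10001111
Split: l1_idx=2, l2_idx=0, offset=15

Answer: L1[2]=1 -> L2[1][0]=69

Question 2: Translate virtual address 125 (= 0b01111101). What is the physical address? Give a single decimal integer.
Answer: 1229

Derivation:
vaddr = 125 = 0b01111101
Split: l1_idx=1, l2_idx=3, offset=13
L1[1] = 0
L2[0][3] = 76
paddr = 76 * 16 + 13 = 1229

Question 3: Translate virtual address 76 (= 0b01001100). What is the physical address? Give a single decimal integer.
vaddr = 76 = 0b01001100
Split: l1_idx=1, l2_idx=0, offset=12
L1[1] = 0
L2[0][0] = 48
paddr = 48 * 16 + 12 = 780

Answer: 780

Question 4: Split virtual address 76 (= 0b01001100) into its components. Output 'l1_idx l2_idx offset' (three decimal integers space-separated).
vaddr = 76 = 0b01001100
  top 2 bits -> l1_idx = 1
  next 2 bits -> l2_idx = 0
  bottom 4 bits -> offset = 12

Answer: 1 0 12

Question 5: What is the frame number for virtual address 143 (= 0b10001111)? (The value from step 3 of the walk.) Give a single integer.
vaddr = 143: l1_idx=2, l2_idx=0
L1[2] = 1; L2[1][0] = 69

Answer: 69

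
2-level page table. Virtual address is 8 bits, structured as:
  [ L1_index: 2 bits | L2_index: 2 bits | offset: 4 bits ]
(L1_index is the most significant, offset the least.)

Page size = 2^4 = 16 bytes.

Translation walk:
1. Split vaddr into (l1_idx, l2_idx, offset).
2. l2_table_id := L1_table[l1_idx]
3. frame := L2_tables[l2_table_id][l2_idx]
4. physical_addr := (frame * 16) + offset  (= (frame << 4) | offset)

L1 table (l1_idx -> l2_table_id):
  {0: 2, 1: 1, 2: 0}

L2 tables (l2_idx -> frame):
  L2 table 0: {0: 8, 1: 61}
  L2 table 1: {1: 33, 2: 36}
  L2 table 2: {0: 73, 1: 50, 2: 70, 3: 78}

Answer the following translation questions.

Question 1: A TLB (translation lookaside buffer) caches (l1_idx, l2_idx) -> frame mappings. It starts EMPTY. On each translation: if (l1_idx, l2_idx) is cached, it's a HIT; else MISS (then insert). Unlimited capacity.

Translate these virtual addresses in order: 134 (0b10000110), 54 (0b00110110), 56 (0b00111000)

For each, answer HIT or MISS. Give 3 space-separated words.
Answer: MISS MISS HIT

Derivation:
vaddr=134: (2,0) not in TLB -> MISS, insert
vaddr=54: (0,3) not in TLB -> MISS, insert
vaddr=56: (0,3) in TLB -> HIT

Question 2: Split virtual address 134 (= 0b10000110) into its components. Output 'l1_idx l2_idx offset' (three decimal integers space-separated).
vaddr = 134 = 0b10000110
  top 2 bits -> l1_idx = 2
  next 2 bits -> l2_idx = 0
  bottom 4 bits -> offset = 6

Answer: 2 0 6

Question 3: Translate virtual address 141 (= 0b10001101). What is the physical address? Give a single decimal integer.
vaddr = 141 = 0b10001101
Split: l1_idx=2, l2_idx=0, offset=13
L1[2] = 0
L2[0][0] = 8
paddr = 8 * 16 + 13 = 141

Answer: 141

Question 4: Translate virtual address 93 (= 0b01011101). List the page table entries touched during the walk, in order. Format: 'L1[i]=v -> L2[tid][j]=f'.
vaddr = 93 = 0b01011101
Split: l1_idx=1, l2_idx=1, offset=13

Answer: L1[1]=1 -> L2[1][1]=33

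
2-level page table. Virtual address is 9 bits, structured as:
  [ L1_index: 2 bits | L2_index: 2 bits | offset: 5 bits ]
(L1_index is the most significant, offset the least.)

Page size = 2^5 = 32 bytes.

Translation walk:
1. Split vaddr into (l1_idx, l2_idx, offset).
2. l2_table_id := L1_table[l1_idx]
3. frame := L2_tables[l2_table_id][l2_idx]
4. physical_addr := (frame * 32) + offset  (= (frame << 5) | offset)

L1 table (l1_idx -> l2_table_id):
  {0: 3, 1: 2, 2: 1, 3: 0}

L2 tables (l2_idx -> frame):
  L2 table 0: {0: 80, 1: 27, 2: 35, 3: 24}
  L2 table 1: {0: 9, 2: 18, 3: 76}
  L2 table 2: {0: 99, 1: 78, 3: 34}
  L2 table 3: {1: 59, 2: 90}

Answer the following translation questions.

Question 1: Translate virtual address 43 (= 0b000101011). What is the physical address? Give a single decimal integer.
vaddr = 43 = 0b000101011
Split: l1_idx=0, l2_idx=1, offset=11
L1[0] = 3
L2[3][1] = 59
paddr = 59 * 32 + 11 = 1899

Answer: 1899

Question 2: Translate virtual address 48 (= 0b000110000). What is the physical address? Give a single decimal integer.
vaddr = 48 = 0b000110000
Split: l1_idx=0, l2_idx=1, offset=16
L1[0] = 3
L2[3][1] = 59
paddr = 59 * 32 + 16 = 1904

Answer: 1904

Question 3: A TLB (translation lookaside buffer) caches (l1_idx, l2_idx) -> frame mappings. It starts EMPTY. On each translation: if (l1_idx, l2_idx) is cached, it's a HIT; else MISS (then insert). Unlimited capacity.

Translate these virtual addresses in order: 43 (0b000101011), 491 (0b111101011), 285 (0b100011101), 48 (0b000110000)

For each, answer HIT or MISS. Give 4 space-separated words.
Answer: MISS MISS MISS HIT

Derivation:
vaddr=43: (0,1) not in TLB -> MISS, insert
vaddr=491: (3,3) not in TLB -> MISS, insert
vaddr=285: (2,0) not in TLB -> MISS, insert
vaddr=48: (0,1) in TLB -> HIT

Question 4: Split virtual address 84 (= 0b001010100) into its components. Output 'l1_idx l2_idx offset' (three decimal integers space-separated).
vaddr = 84 = 0b001010100
  top 2 bits -> l1_idx = 0
  next 2 bits -> l2_idx = 2
  bottom 5 bits -> offset = 20

Answer: 0 2 20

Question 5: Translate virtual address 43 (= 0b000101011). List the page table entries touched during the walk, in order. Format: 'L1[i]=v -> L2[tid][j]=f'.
vaddr = 43 = 0b000101011
Split: l1_idx=0, l2_idx=1, offset=11

Answer: L1[0]=3 -> L2[3][1]=59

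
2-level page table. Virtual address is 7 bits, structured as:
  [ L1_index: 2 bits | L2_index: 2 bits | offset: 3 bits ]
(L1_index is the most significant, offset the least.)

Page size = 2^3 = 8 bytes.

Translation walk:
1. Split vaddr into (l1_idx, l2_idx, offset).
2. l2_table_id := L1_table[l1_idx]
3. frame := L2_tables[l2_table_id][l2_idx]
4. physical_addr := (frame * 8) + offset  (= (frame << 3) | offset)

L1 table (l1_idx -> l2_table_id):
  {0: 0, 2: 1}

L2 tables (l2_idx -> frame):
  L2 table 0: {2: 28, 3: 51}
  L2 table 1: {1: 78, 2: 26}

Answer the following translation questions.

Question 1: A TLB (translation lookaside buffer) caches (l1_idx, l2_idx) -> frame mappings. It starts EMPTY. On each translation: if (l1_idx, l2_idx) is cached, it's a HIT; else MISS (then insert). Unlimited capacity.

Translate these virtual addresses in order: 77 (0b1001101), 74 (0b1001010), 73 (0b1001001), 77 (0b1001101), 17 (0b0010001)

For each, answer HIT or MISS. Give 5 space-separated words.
vaddr=77: (2,1) not in TLB -> MISS, insert
vaddr=74: (2,1) in TLB -> HIT
vaddr=73: (2,1) in TLB -> HIT
vaddr=77: (2,1) in TLB -> HIT
vaddr=17: (0,2) not in TLB -> MISS, insert

Answer: MISS HIT HIT HIT MISS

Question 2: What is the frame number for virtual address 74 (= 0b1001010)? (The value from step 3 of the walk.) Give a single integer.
vaddr = 74: l1_idx=2, l2_idx=1
L1[2] = 1; L2[1][1] = 78

Answer: 78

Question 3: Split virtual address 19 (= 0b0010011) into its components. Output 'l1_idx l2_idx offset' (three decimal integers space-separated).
vaddr = 19 = 0b0010011
  top 2 bits -> l1_idx = 0
  next 2 bits -> l2_idx = 2
  bottom 3 bits -> offset = 3

Answer: 0 2 3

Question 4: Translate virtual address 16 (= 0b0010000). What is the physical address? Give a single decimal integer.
vaddr = 16 = 0b0010000
Split: l1_idx=0, l2_idx=2, offset=0
L1[0] = 0
L2[0][2] = 28
paddr = 28 * 8 + 0 = 224

Answer: 224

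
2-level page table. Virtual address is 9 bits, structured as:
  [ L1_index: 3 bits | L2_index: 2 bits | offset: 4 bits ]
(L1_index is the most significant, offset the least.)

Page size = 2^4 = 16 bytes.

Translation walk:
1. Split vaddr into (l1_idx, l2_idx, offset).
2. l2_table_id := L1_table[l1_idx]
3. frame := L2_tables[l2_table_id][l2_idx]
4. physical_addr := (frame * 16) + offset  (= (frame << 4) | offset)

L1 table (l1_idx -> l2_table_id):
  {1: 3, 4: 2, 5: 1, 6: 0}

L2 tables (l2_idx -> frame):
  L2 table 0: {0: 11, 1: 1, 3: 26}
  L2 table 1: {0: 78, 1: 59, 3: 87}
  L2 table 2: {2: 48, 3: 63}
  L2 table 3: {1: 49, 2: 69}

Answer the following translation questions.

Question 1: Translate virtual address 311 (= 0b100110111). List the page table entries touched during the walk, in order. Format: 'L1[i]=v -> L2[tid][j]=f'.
Answer: L1[4]=2 -> L2[2][3]=63

Derivation:
vaddr = 311 = 0b100110111
Split: l1_idx=4, l2_idx=3, offset=7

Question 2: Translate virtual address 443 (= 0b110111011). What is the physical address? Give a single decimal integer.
Answer: 427

Derivation:
vaddr = 443 = 0b110111011
Split: l1_idx=6, l2_idx=3, offset=11
L1[6] = 0
L2[0][3] = 26
paddr = 26 * 16 + 11 = 427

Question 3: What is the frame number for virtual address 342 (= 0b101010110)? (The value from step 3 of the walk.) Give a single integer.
vaddr = 342: l1_idx=5, l2_idx=1
L1[5] = 1; L2[1][1] = 59

Answer: 59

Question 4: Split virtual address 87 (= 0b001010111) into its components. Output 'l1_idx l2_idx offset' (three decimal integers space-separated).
vaddr = 87 = 0b001010111
  top 3 bits -> l1_idx = 1
  next 2 bits -> l2_idx = 1
  bottom 4 bits -> offset = 7

Answer: 1 1 7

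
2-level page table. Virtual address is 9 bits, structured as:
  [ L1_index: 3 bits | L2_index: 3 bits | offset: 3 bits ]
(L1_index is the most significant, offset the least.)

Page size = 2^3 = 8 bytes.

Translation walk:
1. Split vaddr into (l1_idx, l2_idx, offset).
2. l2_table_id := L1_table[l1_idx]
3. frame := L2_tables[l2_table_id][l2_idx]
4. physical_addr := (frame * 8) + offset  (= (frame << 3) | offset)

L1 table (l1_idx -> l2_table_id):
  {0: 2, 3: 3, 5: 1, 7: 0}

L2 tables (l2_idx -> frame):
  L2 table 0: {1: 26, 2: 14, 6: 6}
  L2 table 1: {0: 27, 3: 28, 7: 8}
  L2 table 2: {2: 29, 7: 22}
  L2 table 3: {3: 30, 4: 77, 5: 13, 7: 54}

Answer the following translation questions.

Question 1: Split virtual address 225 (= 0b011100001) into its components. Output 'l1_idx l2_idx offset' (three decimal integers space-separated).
vaddr = 225 = 0b011100001
  top 3 bits -> l1_idx = 3
  next 3 bits -> l2_idx = 4
  bottom 3 bits -> offset = 1

Answer: 3 4 1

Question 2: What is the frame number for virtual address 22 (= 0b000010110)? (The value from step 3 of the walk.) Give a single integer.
Answer: 29

Derivation:
vaddr = 22: l1_idx=0, l2_idx=2
L1[0] = 2; L2[2][2] = 29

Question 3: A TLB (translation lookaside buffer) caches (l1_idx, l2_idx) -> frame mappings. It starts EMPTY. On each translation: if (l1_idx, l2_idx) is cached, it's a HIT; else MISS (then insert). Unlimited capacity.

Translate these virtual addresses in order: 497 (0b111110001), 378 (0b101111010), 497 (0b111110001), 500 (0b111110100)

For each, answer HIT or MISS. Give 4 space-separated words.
Answer: MISS MISS HIT HIT

Derivation:
vaddr=497: (7,6) not in TLB -> MISS, insert
vaddr=378: (5,7) not in TLB -> MISS, insert
vaddr=497: (7,6) in TLB -> HIT
vaddr=500: (7,6) in TLB -> HIT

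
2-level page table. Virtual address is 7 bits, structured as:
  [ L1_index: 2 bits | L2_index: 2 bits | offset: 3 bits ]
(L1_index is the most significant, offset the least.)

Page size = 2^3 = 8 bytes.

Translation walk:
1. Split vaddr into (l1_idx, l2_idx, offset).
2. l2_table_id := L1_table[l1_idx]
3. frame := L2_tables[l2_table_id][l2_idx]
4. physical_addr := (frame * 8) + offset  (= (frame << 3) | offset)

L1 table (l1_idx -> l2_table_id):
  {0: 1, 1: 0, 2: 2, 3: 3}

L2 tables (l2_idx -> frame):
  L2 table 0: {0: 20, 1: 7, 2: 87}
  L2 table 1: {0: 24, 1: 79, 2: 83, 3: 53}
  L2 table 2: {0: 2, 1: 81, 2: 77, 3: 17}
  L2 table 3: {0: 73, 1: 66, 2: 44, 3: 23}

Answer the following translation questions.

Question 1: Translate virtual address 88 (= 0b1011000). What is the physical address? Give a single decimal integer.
Answer: 136

Derivation:
vaddr = 88 = 0b1011000
Split: l1_idx=2, l2_idx=3, offset=0
L1[2] = 2
L2[2][3] = 17
paddr = 17 * 8 + 0 = 136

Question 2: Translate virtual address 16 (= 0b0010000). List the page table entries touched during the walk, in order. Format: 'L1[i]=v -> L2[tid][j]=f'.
vaddr = 16 = 0b0010000
Split: l1_idx=0, l2_idx=2, offset=0

Answer: L1[0]=1 -> L2[1][2]=83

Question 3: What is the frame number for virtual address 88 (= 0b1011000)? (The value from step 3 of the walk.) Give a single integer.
Answer: 17

Derivation:
vaddr = 88: l1_idx=2, l2_idx=3
L1[2] = 2; L2[2][3] = 17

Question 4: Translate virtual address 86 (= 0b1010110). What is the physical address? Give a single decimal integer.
Answer: 622

Derivation:
vaddr = 86 = 0b1010110
Split: l1_idx=2, l2_idx=2, offset=6
L1[2] = 2
L2[2][2] = 77
paddr = 77 * 8 + 6 = 622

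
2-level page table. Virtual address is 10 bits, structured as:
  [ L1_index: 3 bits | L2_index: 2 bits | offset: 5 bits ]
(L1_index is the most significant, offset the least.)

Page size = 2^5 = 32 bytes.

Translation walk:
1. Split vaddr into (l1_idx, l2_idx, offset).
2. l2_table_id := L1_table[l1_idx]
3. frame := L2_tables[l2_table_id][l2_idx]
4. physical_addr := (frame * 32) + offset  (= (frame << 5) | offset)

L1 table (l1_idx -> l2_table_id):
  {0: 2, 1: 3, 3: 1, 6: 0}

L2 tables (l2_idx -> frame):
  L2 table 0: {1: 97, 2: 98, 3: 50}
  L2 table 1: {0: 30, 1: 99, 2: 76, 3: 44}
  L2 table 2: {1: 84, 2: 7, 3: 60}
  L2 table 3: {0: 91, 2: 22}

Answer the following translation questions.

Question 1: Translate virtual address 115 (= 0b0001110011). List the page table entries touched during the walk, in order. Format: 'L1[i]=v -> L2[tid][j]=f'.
vaddr = 115 = 0b0001110011
Split: l1_idx=0, l2_idx=3, offset=19

Answer: L1[0]=2 -> L2[2][3]=60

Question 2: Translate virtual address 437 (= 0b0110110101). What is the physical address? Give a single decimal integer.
Answer: 3189

Derivation:
vaddr = 437 = 0b0110110101
Split: l1_idx=3, l2_idx=1, offset=21
L1[3] = 1
L2[1][1] = 99
paddr = 99 * 32 + 21 = 3189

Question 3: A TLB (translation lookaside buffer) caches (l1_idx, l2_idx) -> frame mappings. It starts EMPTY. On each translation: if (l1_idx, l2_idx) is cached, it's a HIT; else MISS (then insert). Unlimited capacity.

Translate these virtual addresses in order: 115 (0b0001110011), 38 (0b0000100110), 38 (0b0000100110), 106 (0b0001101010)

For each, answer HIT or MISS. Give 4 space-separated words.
Answer: MISS MISS HIT HIT

Derivation:
vaddr=115: (0,3) not in TLB -> MISS, insert
vaddr=38: (0,1) not in TLB -> MISS, insert
vaddr=38: (0,1) in TLB -> HIT
vaddr=106: (0,3) in TLB -> HIT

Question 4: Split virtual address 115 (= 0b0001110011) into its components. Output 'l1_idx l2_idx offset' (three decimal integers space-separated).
Answer: 0 3 19

Derivation:
vaddr = 115 = 0b0001110011
  top 3 bits -> l1_idx = 0
  next 2 bits -> l2_idx = 3
  bottom 5 bits -> offset = 19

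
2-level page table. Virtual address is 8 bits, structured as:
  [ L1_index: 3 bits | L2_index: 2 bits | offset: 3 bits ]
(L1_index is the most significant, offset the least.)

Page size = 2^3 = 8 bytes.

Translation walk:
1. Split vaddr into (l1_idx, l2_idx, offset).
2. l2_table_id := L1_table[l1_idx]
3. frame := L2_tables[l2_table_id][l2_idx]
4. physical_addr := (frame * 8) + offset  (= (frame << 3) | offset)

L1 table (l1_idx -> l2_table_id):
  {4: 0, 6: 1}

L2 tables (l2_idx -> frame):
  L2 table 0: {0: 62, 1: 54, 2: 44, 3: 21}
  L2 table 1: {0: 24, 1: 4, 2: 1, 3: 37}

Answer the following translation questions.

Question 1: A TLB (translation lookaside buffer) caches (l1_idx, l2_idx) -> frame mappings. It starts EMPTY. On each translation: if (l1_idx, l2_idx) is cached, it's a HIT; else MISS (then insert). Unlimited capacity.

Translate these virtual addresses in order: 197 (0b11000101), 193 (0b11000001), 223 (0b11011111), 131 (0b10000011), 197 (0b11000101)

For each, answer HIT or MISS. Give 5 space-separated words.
vaddr=197: (6,0) not in TLB -> MISS, insert
vaddr=193: (6,0) in TLB -> HIT
vaddr=223: (6,3) not in TLB -> MISS, insert
vaddr=131: (4,0) not in TLB -> MISS, insert
vaddr=197: (6,0) in TLB -> HIT

Answer: MISS HIT MISS MISS HIT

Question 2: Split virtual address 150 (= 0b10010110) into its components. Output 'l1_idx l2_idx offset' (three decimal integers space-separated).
Answer: 4 2 6

Derivation:
vaddr = 150 = 0b10010110
  top 3 bits -> l1_idx = 4
  next 2 bits -> l2_idx = 2
  bottom 3 bits -> offset = 6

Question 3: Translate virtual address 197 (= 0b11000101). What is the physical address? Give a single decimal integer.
Answer: 197

Derivation:
vaddr = 197 = 0b11000101
Split: l1_idx=6, l2_idx=0, offset=5
L1[6] = 1
L2[1][0] = 24
paddr = 24 * 8 + 5 = 197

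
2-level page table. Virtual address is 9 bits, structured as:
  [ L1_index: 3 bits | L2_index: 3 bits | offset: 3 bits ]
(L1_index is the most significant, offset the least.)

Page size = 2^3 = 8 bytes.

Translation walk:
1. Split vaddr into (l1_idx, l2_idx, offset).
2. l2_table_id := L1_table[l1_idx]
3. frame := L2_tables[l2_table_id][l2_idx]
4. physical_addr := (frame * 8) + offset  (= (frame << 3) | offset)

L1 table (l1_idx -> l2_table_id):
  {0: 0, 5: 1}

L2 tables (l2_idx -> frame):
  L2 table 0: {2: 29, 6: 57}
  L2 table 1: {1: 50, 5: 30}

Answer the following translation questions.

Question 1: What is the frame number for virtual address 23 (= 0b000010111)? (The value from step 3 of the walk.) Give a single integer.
vaddr = 23: l1_idx=0, l2_idx=2
L1[0] = 0; L2[0][2] = 29

Answer: 29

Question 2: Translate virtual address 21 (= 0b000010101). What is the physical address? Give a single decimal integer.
Answer: 237

Derivation:
vaddr = 21 = 0b000010101
Split: l1_idx=0, l2_idx=2, offset=5
L1[0] = 0
L2[0][2] = 29
paddr = 29 * 8 + 5 = 237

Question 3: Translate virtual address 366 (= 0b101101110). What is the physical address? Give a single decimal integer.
Answer: 246

Derivation:
vaddr = 366 = 0b101101110
Split: l1_idx=5, l2_idx=5, offset=6
L1[5] = 1
L2[1][5] = 30
paddr = 30 * 8 + 6 = 246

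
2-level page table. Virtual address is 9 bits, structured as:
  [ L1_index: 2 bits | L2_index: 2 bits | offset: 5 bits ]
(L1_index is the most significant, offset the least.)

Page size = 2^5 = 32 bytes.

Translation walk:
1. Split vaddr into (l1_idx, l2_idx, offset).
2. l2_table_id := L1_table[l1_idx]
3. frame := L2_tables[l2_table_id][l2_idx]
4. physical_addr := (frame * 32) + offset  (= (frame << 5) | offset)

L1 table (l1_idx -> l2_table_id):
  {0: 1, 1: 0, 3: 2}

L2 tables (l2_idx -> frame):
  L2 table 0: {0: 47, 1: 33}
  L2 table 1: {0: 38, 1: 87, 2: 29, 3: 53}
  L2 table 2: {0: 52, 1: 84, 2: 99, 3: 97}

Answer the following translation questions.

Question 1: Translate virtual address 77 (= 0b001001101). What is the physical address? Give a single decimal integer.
Answer: 941

Derivation:
vaddr = 77 = 0b001001101
Split: l1_idx=0, l2_idx=2, offset=13
L1[0] = 1
L2[1][2] = 29
paddr = 29 * 32 + 13 = 941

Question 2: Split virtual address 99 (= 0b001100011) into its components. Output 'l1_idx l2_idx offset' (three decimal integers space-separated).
vaddr = 99 = 0b001100011
  top 2 bits -> l1_idx = 0
  next 2 bits -> l2_idx = 3
  bottom 5 bits -> offset = 3

Answer: 0 3 3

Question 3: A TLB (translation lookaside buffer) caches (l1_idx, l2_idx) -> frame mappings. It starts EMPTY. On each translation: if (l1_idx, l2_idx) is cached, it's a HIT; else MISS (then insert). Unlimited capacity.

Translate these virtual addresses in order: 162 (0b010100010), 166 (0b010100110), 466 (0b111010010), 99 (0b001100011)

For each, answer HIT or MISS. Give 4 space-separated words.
vaddr=162: (1,1) not in TLB -> MISS, insert
vaddr=166: (1,1) in TLB -> HIT
vaddr=466: (3,2) not in TLB -> MISS, insert
vaddr=99: (0,3) not in TLB -> MISS, insert

Answer: MISS HIT MISS MISS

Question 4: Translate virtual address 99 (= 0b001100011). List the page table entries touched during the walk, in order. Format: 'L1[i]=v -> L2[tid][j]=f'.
vaddr = 99 = 0b001100011
Split: l1_idx=0, l2_idx=3, offset=3

Answer: L1[0]=1 -> L2[1][3]=53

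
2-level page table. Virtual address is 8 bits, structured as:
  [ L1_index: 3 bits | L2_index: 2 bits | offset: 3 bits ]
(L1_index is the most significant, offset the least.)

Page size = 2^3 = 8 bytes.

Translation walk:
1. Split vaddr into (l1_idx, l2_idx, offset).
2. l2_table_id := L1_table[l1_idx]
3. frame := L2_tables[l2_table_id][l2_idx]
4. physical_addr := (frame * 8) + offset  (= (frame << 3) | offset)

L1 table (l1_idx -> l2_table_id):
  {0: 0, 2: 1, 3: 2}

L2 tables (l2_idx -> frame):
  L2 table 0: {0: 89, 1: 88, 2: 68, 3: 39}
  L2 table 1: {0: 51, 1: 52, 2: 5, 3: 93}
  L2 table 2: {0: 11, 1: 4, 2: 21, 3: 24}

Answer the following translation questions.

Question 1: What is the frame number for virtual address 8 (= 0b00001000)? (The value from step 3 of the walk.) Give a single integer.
vaddr = 8: l1_idx=0, l2_idx=1
L1[0] = 0; L2[0][1] = 88

Answer: 88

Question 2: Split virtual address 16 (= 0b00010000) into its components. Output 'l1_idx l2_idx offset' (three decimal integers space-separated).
vaddr = 16 = 0b00010000
  top 3 bits -> l1_idx = 0
  next 2 bits -> l2_idx = 2
  bottom 3 bits -> offset = 0

Answer: 0 2 0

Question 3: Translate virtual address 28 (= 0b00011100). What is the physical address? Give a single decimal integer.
Answer: 316

Derivation:
vaddr = 28 = 0b00011100
Split: l1_idx=0, l2_idx=3, offset=4
L1[0] = 0
L2[0][3] = 39
paddr = 39 * 8 + 4 = 316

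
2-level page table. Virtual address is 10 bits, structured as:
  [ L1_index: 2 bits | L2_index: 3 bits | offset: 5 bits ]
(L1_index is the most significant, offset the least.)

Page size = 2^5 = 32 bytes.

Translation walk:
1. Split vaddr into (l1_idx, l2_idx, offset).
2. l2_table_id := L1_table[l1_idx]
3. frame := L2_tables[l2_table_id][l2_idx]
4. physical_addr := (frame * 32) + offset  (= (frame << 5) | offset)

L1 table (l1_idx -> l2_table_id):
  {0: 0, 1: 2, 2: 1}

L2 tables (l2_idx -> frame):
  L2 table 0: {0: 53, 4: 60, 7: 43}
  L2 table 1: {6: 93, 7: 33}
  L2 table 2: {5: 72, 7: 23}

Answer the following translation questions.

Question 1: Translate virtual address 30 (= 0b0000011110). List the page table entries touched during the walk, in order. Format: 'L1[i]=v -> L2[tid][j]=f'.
vaddr = 30 = 0b0000011110
Split: l1_idx=0, l2_idx=0, offset=30

Answer: L1[0]=0 -> L2[0][0]=53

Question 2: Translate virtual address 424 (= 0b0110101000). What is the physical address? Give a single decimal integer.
vaddr = 424 = 0b0110101000
Split: l1_idx=1, l2_idx=5, offset=8
L1[1] = 2
L2[2][5] = 72
paddr = 72 * 32 + 8 = 2312

Answer: 2312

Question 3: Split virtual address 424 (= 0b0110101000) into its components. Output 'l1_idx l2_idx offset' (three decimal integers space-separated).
Answer: 1 5 8

Derivation:
vaddr = 424 = 0b0110101000
  top 2 bits -> l1_idx = 1
  next 3 bits -> l2_idx = 5
  bottom 5 bits -> offset = 8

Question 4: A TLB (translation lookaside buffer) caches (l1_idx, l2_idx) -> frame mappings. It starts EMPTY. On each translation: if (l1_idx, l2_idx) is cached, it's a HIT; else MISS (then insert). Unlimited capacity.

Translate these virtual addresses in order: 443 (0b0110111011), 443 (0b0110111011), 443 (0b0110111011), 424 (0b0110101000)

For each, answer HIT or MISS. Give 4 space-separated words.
vaddr=443: (1,5) not in TLB -> MISS, insert
vaddr=443: (1,5) in TLB -> HIT
vaddr=443: (1,5) in TLB -> HIT
vaddr=424: (1,5) in TLB -> HIT

Answer: MISS HIT HIT HIT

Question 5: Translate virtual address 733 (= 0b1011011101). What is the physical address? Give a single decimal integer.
Answer: 3005

Derivation:
vaddr = 733 = 0b1011011101
Split: l1_idx=2, l2_idx=6, offset=29
L1[2] = 1
L2[1][6] = 93
paddr = 93 * 32 + 29 = 3005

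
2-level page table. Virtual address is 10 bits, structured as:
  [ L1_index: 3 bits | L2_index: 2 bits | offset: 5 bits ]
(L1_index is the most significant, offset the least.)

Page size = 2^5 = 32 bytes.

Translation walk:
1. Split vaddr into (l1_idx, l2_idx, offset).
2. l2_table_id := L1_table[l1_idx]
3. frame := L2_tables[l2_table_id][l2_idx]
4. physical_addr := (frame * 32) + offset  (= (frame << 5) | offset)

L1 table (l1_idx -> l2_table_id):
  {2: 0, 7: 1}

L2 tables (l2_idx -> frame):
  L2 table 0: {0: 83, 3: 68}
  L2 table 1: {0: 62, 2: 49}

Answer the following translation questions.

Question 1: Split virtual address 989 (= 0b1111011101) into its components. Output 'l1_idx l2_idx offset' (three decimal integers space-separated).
Answer: 7 2 29

Derivation:
vaddr = 989 = 0b1111011101
  top 3 bits -> l1_idx = 7
  next 2 bits -> l2_idx = 2
  bottom 5 bits -> offset = 29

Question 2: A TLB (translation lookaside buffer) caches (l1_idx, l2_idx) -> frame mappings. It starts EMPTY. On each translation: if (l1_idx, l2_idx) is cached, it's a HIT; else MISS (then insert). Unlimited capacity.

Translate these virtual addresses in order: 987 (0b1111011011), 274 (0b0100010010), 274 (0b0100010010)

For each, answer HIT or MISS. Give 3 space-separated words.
vaddr=987: (7,2) not in TLB -> MISS, insert
vaddr=274: (2,0) not in TLB -> MISS, insert
vaddr=274: (2,0) in TLB -> HIT

Answer: MISS MISS HIT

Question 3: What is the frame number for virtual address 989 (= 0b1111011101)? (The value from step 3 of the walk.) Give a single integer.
vaddr = 989: l1_idx=7, l2_idx=2
L1[7] = 1; L2[1][2] = 49

Answer: 49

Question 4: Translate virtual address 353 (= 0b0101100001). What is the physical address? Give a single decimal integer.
vaddr = 353 = 0b0101100001
Split: l1_idx=2, l2_idx=3, offset=1
L1[2] = 0
L2[0][3] = 68
paddr = 68 * 32 + 1 = 2177

Answer: 2177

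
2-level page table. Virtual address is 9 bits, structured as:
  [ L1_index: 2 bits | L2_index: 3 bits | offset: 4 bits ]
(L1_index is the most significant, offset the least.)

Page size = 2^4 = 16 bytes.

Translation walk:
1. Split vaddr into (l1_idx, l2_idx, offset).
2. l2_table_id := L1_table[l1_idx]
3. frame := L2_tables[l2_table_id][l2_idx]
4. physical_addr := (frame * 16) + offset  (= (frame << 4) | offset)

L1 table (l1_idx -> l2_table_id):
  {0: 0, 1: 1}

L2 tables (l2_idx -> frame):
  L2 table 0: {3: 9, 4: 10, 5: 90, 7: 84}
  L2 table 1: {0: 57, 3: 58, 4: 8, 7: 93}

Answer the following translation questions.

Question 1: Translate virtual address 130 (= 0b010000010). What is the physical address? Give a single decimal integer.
Answer: 914

Derivation:
vaddr = 130 = 0b010000010
Split: l1_idx=1, l2_idx=0, offset=2
L1[1] = 1
L2[1][0] = 57
paddr = 57 * 16 + 2 = 914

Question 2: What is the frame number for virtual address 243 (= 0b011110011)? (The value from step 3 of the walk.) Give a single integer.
Answer: 93

Derivation:
vaddr = 243: l1_idx=1, l2_idx=7
L1[1] = 1; L2[1][7] = 93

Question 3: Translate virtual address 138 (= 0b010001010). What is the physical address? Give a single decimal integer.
Answer: 922

Derivation:
vaddr = 138 = 0b010001010
Split: l1_idx=1, l2_idx=0, offset=10
L1[1] = 1
L2[1][0] = 57
paddr = 57 * 16 + 10 = 922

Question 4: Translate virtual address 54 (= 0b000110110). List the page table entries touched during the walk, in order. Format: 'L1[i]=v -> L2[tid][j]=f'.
vaddr = 54 = 0b000110110
Split: l1_idx=0, l2_idx=3, offset=6

Answer: L1[0]=0 -> L2[0][3]=9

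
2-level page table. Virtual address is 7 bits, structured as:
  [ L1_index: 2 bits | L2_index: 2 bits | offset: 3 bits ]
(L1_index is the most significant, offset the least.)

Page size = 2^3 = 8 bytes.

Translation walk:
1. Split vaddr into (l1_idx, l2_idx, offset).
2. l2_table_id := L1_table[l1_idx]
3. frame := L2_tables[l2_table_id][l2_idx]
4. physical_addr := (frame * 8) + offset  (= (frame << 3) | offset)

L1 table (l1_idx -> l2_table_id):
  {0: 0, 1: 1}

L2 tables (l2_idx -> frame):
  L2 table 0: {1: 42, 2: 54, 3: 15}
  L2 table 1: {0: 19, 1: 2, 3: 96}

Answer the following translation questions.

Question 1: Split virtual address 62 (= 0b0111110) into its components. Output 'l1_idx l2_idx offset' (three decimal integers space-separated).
Answer: 1 3 6

Derivation:
vaddr = 62 = 0b0111110
  top 2 bits -> l1_idx = 1
  next 2 bits -> l2_idx = 3
  bottom 3 bits -> offset = 6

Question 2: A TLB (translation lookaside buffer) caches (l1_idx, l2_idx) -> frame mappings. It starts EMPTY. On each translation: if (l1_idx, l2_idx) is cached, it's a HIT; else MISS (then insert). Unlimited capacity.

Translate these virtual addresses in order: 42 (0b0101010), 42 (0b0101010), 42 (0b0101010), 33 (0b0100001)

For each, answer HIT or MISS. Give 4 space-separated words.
vaddr=42: (1,1) not in TLB -> MISS, insert
vaddr=42: (1,1) in TLB -> HIT
vaddr=42: (1,1) in TLB -> HIT
vaddr=33: (1,0) not in TLB -> MISS, insert

Answer: MISS HIT HIT MISS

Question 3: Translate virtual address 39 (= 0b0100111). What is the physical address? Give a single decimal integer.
vaddr = 39 = 0b0100111
Split: l1_idx=1, l2_idx=0, offset=7
L1[1] = 1
L2[1][0] = 19
paddr = 19 * 8 + 7 = 159

Answer: 159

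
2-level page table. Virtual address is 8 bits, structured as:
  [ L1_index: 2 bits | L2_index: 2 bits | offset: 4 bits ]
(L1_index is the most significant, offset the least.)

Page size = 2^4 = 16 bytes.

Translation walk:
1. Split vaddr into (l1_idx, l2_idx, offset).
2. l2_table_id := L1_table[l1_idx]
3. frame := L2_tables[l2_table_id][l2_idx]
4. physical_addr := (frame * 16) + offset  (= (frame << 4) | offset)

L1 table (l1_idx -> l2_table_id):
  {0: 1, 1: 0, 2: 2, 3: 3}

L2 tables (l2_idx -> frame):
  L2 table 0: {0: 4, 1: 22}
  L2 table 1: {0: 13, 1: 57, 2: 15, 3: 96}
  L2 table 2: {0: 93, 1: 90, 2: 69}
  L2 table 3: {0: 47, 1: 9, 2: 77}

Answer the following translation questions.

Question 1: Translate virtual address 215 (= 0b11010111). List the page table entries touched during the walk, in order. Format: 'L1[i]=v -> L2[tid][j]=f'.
Answer: L1[3]=3 -> L2[3][1]=9

Derivation:
vaddr = 215 = 0b11010111
Split: l1_idx=3, l2_idx=1, offset=7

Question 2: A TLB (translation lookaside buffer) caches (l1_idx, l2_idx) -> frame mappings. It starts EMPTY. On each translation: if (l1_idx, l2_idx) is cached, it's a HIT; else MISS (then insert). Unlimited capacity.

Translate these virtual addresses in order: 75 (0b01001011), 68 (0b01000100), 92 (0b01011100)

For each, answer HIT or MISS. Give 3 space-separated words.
Answer: MISS HIT MISS

Derivation:
vaddr=75: (1,0) not in TLB -> MISS, insert
vaddr=68: (1,0) in TLB -> HIT
vaddr=92: (1,1) not in TLB -> MISS, insert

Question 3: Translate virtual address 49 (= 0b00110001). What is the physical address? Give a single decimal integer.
Answer: 1537

Derivation:
vaddr = 49 = 0b00110001
Split: l1_idx=0, l2_idx=3, offset=1
L1[0] = 1
L2[1][3] = 96
paddr = 96 * 16 + 1 = 1537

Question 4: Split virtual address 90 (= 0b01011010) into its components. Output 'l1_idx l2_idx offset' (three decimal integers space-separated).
vaddr = 90 = 0b01011010
  top 2 bits -> l1_idx = 1
  next 2 bits -> l2_idx = 1
  bottom 4 bits -> offset = 10

Answer: 1 1 10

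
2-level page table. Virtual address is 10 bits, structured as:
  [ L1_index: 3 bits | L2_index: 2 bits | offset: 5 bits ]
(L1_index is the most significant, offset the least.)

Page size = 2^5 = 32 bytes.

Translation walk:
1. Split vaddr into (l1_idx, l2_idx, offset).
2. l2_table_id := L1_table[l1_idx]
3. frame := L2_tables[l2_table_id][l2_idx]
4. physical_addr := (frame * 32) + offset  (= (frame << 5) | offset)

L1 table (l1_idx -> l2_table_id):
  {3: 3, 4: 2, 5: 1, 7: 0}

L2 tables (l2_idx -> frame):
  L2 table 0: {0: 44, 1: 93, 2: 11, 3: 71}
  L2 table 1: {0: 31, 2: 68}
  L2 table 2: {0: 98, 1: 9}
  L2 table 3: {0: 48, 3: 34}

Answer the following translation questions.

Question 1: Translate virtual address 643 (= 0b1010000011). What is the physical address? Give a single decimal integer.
Answer: 995

Derivation:
vaddr = 643 = 0b1010000011
Split: l1_idx=5, l2_idx=0, offset=3
L1[5] = 1
L2[1][0] = 31
paddr = 31 * 32 + 3 = 995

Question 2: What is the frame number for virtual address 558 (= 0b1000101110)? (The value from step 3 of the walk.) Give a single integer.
vaddr = 558: l1_idx=4, l2_idx=1
L1[4] = 2; L2[2][1] = 9

Answer: 9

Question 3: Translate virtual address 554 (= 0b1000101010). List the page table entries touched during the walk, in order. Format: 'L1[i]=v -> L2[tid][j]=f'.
Answer: L1[4]=2 -> L2[2][1]=9

Derivation:
vaddr = 554 = 0b1000101010
Split: l1_idx=4, l2_idx=1, offset=10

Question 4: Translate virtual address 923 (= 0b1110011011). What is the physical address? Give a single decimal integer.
Answer: 1435

Derivation:
vaddr = 923 = 0b1110011011
Split: l1_idx=7, l2_idx=0, offset=27
L1[7] = 0
L2[0][0] = 44
paddr = 44 * 32 + 27 = 1435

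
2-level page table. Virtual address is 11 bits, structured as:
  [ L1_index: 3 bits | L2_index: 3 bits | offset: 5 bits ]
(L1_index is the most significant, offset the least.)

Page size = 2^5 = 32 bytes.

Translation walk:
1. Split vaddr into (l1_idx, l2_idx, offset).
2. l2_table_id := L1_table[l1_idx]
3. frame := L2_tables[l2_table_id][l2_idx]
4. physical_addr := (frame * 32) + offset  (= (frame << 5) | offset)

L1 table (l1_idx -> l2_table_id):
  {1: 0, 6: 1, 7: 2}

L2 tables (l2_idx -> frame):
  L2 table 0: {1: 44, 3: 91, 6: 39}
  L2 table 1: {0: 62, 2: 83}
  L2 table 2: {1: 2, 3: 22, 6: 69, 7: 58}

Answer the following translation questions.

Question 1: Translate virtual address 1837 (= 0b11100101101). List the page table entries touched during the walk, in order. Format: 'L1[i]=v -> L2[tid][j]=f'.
Answer: L1[7]=2 -> L2[2][1]=2

Derivation:
vaddr = 1837 = 0b11100101101
Split: l1_idx=7, l2_idx=1, offset=13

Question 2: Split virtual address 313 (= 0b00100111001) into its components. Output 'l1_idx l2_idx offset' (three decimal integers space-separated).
vaddr = 313 = 0b00100111001
  top 3 bits -> l1_idx = 1
  next 3 bits -> l2_idx = 1
  bottom 5 bits -> offset = 25

Answer: 1 1 25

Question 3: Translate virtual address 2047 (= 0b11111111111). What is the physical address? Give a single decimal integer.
vaddr = 2047 = 0b11111111111
Split: l1_idx=7, l2_idx=7, offset=31
L1[7] = 2
L2[2][7] = 58
paddr = 58 * 32 + 31 = 1887

Answer: 1887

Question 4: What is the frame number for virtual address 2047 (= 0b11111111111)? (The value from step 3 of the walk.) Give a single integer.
vaddr = 2047: l1_idx=7, l2_idx=7
L1[7] = 2; L2[2][7] = 58

Answer: 58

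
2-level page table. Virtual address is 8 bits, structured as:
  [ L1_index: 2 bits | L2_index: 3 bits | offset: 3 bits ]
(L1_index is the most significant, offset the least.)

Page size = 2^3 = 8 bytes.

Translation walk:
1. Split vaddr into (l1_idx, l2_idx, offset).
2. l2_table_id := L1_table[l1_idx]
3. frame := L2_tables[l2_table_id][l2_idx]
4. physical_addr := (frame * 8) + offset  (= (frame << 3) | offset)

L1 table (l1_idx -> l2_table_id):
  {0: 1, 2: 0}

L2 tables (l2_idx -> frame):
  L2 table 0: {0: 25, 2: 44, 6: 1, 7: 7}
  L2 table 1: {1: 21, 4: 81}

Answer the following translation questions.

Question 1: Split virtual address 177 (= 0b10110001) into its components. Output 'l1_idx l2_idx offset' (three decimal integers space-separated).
Answer: 2 6 1

Derivation:
vaddr = 177 = 0b10110001
  top 2 bits -> l1_idx = 2
  next 3 bits -> l2_idx = 6
  bottom 3 bits -> offset = 1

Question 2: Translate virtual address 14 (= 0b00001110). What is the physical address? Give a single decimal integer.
vaddr = 14 = 0b00001110
Split: l1_idx=0, l2_idx=1, offset=6
L1[0] = 1
L2[1][1] = 21
paddr = 21 * 8 + 6 = 174

Answer: 174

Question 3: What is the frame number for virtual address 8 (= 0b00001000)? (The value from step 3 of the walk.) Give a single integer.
Answer: 21

Derivation:
vaddr = 8: l1_idx=0, l2_idx=1
L1[0] = 1; L2[1][1] = 21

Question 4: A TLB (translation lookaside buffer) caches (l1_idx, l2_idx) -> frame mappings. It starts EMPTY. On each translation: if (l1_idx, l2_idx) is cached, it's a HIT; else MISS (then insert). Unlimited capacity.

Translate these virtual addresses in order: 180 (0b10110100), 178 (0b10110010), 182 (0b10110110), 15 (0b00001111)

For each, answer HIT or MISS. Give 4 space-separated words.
Answer: MISS HIT HIT MISS

Derivation:
vaddr=180: (2,6) not in TLB -> MISS, insert
vaddr=178: (2,6) in TLB -> HIT
vaddr=182: (2,6) in TLB -> HIT
vaddr=15: (0,1) not in TLB -> MISS, insert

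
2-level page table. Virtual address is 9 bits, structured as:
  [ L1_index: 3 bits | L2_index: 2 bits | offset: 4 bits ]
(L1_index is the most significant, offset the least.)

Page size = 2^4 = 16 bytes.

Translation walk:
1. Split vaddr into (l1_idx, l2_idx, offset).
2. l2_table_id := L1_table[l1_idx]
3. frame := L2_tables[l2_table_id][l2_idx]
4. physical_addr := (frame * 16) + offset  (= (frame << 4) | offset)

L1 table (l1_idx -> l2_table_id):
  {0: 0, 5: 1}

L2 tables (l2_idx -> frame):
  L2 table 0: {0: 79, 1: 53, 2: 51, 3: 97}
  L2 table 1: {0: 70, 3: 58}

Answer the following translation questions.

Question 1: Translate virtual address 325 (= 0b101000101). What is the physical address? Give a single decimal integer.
Answer: 1125

Derivation:
vaddr = 325 = 0b101000101
Split: l1_idx=5, l2_idx=0, offset=5
L1[5] = 1
L2[1][0] = 70
paddr = 70 * 16 + 5 = 1125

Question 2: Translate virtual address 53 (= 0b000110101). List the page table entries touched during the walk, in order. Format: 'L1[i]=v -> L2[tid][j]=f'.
vaddr = 53 = 0b000110101
Split: l1_idx=0, l2_idx=3, offset=5

Answer: L1[0]=0 -> L2[0][3]=97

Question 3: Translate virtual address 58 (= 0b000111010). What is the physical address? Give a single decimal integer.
Answer: 1562

Derivation:
vaddr = 58 = 0b000111010
Split: l1_idx=0, l2_idx=3, offset=10
L1[0] = 0
L2[0][3] = 97
paddr = 97 * 16 + 10 = 1562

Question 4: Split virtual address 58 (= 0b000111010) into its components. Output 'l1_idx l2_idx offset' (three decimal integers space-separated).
Answer: 0 3 10

Derivation:
vaddr = 58 = 0b000111010
  top 3 bits -> l1_idx = 0
  next 2 bits -> l2_idx = 3
  bottom 4 bits -> offset = 10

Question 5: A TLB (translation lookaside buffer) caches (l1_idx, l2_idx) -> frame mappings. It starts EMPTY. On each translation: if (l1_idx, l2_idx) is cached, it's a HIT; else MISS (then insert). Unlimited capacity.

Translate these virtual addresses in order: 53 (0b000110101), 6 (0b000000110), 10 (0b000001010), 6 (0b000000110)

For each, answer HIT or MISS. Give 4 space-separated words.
Answer: MISS MISS HIT HIT

Derivation:
vaddr=53: (0,3) not in TLB -> MISS, insert
vaddr=6: (0,0) not in TLB -> MISS, insert
vaddr=10: (0,0) in TLB -> HIT
vaddr=6: (0,0) in TLB -> HIT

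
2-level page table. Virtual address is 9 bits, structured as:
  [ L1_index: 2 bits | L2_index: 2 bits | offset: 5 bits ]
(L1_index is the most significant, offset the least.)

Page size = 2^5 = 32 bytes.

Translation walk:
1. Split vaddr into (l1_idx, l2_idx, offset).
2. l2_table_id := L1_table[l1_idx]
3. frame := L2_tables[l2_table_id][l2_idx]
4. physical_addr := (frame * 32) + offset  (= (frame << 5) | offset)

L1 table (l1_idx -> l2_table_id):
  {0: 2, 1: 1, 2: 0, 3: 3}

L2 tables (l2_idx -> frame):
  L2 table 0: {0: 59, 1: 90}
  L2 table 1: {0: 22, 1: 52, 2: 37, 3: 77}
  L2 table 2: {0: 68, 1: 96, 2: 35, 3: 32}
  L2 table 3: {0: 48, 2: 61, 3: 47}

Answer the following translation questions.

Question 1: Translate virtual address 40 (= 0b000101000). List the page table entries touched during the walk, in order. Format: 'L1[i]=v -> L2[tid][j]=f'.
vaddr = 40 = 0b000101000
Split: l1_idx=0, l2_idx=1, offset=8

Answer: L1[0]=2 -> L2[2][1]=96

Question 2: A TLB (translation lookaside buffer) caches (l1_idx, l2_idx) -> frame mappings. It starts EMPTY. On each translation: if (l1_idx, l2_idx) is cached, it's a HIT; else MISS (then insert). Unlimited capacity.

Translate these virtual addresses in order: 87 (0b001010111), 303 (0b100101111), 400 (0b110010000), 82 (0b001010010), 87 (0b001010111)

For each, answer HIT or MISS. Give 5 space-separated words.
Answer: MISS MISS MISS HIT HIT

Derivation:
vaddr=87: (0,2) not in TLB -> MISS, insert
vaddr=303: (2,1) not in TLB -> MISS, insert
vaddr=400: (3,0) not in TLB -> MISS, insert
vaddr=82: (0,2) in TLB -> HIT
vaddr=87: (0,2) in TLB -> HIT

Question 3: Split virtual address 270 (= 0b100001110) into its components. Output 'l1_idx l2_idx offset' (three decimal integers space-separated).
Answer: 2 0 14

Derivation:
vaddr = 270 = 0b100001110
  top 2 bits -> l1_idx = 2
  next 2 bits -> l2_idx = 0
  bottom 5 bits -> offset = 14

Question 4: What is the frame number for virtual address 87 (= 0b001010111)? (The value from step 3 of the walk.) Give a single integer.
vaddr = 87: l1_idx=0, l2_idx=2
L1[0] = 2; L2[2][2] = 35

Answer: 35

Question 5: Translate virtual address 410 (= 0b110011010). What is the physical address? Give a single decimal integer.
vaddr = 410 = 0b110011010
Split: l1_idx=3, l2_idx=0, offset=26
L1[3] = 3
L2[3][0] = 48
paddr = 48 * 32 + 26 = 1562

Answer: 1562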